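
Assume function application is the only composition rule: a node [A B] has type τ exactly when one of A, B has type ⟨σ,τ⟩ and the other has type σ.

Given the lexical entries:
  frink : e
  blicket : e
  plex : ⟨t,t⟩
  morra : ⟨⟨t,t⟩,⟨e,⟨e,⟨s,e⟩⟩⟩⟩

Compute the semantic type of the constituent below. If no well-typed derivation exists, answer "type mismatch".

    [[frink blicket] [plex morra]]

type mismatch

[frink blicket]: e and e cannot combine by function application — type clash.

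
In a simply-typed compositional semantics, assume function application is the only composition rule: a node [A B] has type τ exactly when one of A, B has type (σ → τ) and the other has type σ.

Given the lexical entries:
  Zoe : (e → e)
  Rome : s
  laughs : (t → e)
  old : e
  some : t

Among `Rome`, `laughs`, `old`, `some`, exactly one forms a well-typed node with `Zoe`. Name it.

old

Rome : s — does not combine with Zoe.
laughs : (t → e) — does not combine with Zoe.
old — combines: Zoe : (e → e) takes old : e as argument, giving e.
some : t — does not combine with Zoe.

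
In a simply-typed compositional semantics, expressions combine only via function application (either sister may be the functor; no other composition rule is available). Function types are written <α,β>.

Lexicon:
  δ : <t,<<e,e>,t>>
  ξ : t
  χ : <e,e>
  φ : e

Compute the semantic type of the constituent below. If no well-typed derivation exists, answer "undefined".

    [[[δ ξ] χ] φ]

[δ ξ]: <t,<<e,e>,t>> applied to t yields <<e,e>,t>.
[[δ ξ] χ]: <<e,e>,t> applied to <e,e> yields t.
[[[δ ξ] χ] φ]: t and e cannot combine by function application — type clash.

undefined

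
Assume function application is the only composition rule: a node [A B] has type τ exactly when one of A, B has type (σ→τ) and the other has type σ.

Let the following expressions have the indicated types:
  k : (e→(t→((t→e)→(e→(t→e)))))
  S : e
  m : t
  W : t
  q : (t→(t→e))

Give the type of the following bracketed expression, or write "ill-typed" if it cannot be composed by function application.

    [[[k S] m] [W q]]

At [k S], k : (e→(t→((t→e)→(e→(t→e))))) takes S : e, giving (t→((t→e)→(e→(t→e)))).
At [[k S] m], [k S] : (t→((t→e)→(e→(t→e)))) takes m : t, giving ((t→e)→(e→(t→e))).
At [W q], q : (t→(t→e)) takes W : t, giving (t→e).
At [[[k S] m] [W q]], [[k S] m] : ((t→e)→(e→(t→e))) takes [W q] : (t→e), giving (e→(t→e)).

(e→(t→e))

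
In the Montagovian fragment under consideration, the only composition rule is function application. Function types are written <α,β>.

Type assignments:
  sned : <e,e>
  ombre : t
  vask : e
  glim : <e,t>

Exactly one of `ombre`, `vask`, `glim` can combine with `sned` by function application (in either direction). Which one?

ombre : t — no; sned wants e, and ombre wants nothing (atomic).
vask — combines: sned : <e,e> takes vask : e as argument, giving e.
glim : <e,t> — no; sned wants e, and glim wants e.

vask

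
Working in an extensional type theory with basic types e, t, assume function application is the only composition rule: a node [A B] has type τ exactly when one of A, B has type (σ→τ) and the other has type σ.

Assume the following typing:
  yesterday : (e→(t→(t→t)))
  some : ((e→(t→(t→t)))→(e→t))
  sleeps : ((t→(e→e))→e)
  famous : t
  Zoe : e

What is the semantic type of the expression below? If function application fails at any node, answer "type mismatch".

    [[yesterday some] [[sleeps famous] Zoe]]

type mismatch

[yesterday some]: some is ((e→(t→(t→t)))→(e→t)), yesterday is (e→(t→(t→t))); result (e→t).
[sleeps famous]: ((t→(e→e))→e) with t — neither is a function whose domain matches the other; composition fails here.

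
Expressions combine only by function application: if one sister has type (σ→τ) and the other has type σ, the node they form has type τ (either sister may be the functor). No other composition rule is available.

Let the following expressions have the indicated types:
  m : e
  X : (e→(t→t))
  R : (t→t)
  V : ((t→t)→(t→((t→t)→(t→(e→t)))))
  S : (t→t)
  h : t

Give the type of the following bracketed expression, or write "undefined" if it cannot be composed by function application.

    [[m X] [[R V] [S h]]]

[m X]: functor X : (e→(t→t)), argument m : e; result (t→t).
[R V]: functor V : ((t→t)→(t→((t→t)→(t→(e→t))))), argument R : (t→t); result (t→((t→t)→(t→(e→t)))).
[S h]: functor S : (t→t), argument h : t; result t.
[[R V] [S h]]: functor [R V] : (t→((t→t)→(t→(e→t)))), argument [S h] : t; result ((t→t)→(t→(e→t))).
[[m X] [[R V] [S h]]]: functor [[R V] [S h]] : ((t→t)→(t→(e→t))), argument [m X] : (t→t); result (t→(e→t)).

(t→(e→t))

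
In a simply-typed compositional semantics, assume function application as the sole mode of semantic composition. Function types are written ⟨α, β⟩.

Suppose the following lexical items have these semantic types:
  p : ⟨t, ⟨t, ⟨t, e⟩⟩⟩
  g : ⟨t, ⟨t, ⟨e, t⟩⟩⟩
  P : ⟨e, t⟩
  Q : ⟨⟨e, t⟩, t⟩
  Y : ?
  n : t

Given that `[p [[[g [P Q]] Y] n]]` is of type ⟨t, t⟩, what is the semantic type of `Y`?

⟨⟨t, ⟨e, t⟩⟩, ⟨t, ⟨⟨t, ⟨t, ⟨t, e⟩⟩⟩, ⟨t, t⟩⟩⟩⟩

[p [[[g [P Q]] Y] n]] must have type ⟨t, t⟩. The sister p has type ⟨t, ⟨t, ⟨t, e⟩⟩⟩; that is not a function onto ⟨t, t⟩, so [[[g [P Q]] Y] n] must be the functor, of type ⟨⟨t, ⟨t, ⟨t, e⟩⟩⟩, ⟨t, t⟩⟩.
[[[g [P Q]] Y] n] must have type ⟨⟨t, ⟨t, ⟨t, e⟩⟩⟩, ⟨t, t⟩⟩. The sister n has type t; that is not a function onto ⟨⟨t, ⟨t, ⟨t, e⟩⟩⟩, ⟨t, t⟩⟩, so [[g [P Q]] Y] must be the functor, of type ⟨t, ⟨⟨t, ⟨t, ⟨t, e⟩⟩⟩, ⟨t, t⟩⟩⟩.
[[g [P Q]] Y] must have type ⟨t, ⟨⟨t, ⟨t, ⟨t, e⟩⟩⟩, ⟨t, t⟩⟩⟩. The sister [g [P Q]] has type ⟨t, ⟨e, t⟩⟩; that is not a function onto ⟨t, ⟨⟨t, ⟨t, ⟨t, e⟩⟩⟩, ⟨t, t⟩⟩⟩, so Y must be the functor, of type ⟨⟨t, ⟨e, t⟩⟩, ⟨t, ⟨⟨t, ⟨t, ⟨t, e⟩⟩⟩, ⟨t, t⟩⟩⟩⟩.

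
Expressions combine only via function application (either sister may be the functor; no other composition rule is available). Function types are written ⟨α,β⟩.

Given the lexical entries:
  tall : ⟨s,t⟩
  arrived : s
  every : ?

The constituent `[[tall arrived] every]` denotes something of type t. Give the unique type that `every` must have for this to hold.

⟨t,t⟩

[[tall arrived] every] is required to be t. [tall arrived] : t cannot yield t as functor, so every : ⟨t,t⟩.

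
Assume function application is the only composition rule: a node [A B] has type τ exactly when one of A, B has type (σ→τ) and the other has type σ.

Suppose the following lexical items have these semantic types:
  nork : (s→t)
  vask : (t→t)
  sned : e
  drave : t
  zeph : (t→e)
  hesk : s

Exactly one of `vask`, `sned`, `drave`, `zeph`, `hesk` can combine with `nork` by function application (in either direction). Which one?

hesk

vask : (t→t) — nork needs s; vask needs t; neither fits.
sned : e — nork needs s; sned needs nothing (atomic); neither fits.
drave : t — nork needs s; drave needs nothing (atomic); neither fits.
zeph : (t→e) — nork needs s; zeph needs t; neither fits.
hesk — combines: nork : (s→t) takes hesk : s as argument, giving t.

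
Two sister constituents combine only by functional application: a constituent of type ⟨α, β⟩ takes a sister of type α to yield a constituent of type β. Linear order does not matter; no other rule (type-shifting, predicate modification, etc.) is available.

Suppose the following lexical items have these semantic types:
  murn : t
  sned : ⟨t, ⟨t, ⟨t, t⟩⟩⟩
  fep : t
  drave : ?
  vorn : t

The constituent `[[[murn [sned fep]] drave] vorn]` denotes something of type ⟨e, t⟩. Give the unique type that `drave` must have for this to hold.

At [[[murn [sned fep]] drave] vorn] (required: ⟨e, t⟩): vorn is t, which is not a function with range ⟨e, t⟩; hence [[murn [sned fep]] drave] is the functor — type ⟨t, ⟨e, t⟩⟩.
At [[murn [sned fep]] drave] (required: ⟨t, ⟨e, t⟩⟩): [murn [sned fep]] is ⟨t, t⟩, which is not a function with range ⟨t, ⟨e, t⟩⟩; hence drave is the functor — type ⟨⟨t, t⟩, ⟨t, ⟨e, t⟩⟩⟩.

⟨⟨t, t⟩, ⟨t, ⟨e, t⟩⟩⟩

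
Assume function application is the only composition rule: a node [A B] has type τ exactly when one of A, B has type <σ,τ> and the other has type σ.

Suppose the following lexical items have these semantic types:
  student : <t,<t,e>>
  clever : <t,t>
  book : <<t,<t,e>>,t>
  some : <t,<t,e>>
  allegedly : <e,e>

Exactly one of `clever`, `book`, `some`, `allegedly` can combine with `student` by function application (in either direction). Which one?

book

clever : <t,t> — neither side's domain matches the other.
book — combines: book : <<t,<t,e>>,t> takes student : <t,<t,e>> as argument, giving t.
some : <t,<t,e>> — neither side's domain matches the other.
allegedly : <e,e> — neither side's domain matches the other.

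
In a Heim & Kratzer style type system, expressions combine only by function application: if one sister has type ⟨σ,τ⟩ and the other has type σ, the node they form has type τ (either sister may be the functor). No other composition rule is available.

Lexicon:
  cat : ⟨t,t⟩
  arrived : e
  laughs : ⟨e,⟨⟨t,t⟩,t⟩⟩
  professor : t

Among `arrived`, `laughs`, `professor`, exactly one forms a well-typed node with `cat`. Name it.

professor

arrived : e — no; cat wants t, and arrived wants nothing (atomic).
laughs : ⟨e,⟨⟨t,t⟩,t⟩⟩ — no; cat wants t, and laughs wants e.
professor — combines: cat : ⟨t,t⟩ takes professor : t as argument, giving t.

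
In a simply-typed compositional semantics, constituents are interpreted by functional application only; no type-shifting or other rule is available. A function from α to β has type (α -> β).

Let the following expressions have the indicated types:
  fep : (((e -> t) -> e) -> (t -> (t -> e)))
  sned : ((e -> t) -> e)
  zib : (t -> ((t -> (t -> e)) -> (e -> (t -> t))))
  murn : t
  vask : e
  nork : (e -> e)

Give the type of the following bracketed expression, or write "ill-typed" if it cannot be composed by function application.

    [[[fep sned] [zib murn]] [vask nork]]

(t -> t)

[fep sned]: (((e -> t) -> e) -> (t -> (t -> e))) applied to ((e -> t) -> e) yields (t -> (t -> e)).
[zib murn]: (t -> ((t -> (t -> e)) -> (e -> (t -> t)))) applied to t yields ((t -> (t -> e)) -> (e -> (t -> t))).
[[fep sned] [zib murn]]: ((t -> (t -> e)) -> (e -> (t -> t))) applied to (t -> (t -> e)) yields (e -> (t -> t)).
[vask nork]: (e -> e) applied to e yields e.
[[[fep sned] [zib murn]] [vask nork]]: (e -> (t -> t)) applied to e yields (t -> t).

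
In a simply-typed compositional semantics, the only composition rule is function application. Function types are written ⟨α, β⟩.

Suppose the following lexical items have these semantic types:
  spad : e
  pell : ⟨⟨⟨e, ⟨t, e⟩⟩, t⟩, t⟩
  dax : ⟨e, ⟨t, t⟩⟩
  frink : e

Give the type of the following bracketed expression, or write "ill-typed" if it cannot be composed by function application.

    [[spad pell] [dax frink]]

[spad pell]: e and ⟨⟨⟨e, ⟨t, e⟩⟩, t⟩, t⟩ cannot combine by function application — type clash.

ill-typed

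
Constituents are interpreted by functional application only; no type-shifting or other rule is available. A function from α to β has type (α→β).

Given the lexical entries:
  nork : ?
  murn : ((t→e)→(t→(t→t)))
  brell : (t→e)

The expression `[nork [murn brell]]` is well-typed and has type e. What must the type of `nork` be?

((t→(t→t))→e)

[nork [murn brell]] is required to be e. [murn brell] : (t→(t→t)) cannot yield e as functor, so nork : ((t→(t→t))→e).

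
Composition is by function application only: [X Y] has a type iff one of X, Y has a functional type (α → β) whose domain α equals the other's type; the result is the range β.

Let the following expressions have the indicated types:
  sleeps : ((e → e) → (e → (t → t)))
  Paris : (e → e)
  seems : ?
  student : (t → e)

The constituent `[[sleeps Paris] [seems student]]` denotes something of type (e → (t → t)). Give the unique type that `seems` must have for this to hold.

[[sleeps Paris] [seems student]] is required to be (e → (t → t)). [sleeps Paris] : (e → (t → t)) cannot yield (e → (t → t)) as functor, so [seems student] : ((e → (t → t)) → (e → (t → t))).
[seems student] is required to be ((e → (t → t)) → (e → (t → t))). student : (t → e) cannot yield ((e → (t → t)) → (e → (t → t))) as functor, so seems : ((t → e) → ((e → (t → t)) → (e → (t → t)))).

((t → e) → ((e → (t → t)) → (e → (t → t))))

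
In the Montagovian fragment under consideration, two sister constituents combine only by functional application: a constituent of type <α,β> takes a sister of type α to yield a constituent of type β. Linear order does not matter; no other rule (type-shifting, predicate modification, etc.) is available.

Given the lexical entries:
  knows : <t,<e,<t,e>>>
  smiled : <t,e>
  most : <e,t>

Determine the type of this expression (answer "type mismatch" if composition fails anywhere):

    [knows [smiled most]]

type mismatch

[smiled most]: <t,e> and <e,t> cannot combine by function application — type clash.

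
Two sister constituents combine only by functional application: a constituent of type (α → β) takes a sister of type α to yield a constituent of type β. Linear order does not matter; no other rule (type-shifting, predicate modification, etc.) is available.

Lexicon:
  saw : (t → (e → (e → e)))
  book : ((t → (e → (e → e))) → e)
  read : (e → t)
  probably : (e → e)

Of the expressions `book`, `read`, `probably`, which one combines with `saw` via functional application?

book

book — combines: book : ((t → (e → (e → e))) → e) takes saw : (t → (e → (e → e))) as argument, giving e.
read : (e → t) — no; saw wants t, and read wants e.
probably : (e → e) — no; saw wants t, and probably wants e.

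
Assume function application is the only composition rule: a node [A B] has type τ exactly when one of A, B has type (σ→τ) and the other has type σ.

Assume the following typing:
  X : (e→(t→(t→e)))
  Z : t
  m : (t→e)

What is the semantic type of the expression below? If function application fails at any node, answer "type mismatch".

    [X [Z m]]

[Z m]: functor m : (t→e), argument Z : t; result e.
[X [Z m]]: functor X : (e→(t→(t→e))), argument [Z m] : e; result (t→(t→e)).

(t→(t→e))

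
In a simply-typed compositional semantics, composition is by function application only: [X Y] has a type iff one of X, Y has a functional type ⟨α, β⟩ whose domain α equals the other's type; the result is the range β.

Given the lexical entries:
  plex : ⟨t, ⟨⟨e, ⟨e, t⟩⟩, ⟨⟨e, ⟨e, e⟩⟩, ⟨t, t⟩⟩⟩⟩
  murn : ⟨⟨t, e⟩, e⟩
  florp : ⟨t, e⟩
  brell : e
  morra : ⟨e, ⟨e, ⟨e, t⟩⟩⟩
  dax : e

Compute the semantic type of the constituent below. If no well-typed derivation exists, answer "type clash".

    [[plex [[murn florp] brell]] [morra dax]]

type clash

At [murn florp], murn : ⟨⟨t, e⟩, e⟩ takes florp : ⟨t, e⟩, giving e.
[[murn florp] brell]: e with e — neither is a function whose domain matches the other; composition fails here.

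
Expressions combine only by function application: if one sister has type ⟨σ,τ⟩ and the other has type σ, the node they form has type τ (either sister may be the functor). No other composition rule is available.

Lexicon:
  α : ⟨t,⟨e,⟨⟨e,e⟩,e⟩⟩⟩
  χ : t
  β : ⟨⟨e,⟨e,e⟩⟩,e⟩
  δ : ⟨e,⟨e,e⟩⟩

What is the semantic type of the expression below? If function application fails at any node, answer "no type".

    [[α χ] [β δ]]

⟨⟨e,e⟩,e⟩

[α χ]: ⟨t,⟨e,⟨⟨e,e⟩,e⟩⟩⟩ applied to t yields ⟨e,⟨⟨e,e⟩,e⟩⟩.
[β δ]: ⟨⟨e,⟨e,e⟩⟩,e⟩ applied to ⟨e,⟨e,e⟩⟩ yields e.
[[α χ] [β δ]]: ⟨e,⟨⟨e,e⟩,e⟩⟩ applied to e yields ⟨⟨e,e⟩,e⟩.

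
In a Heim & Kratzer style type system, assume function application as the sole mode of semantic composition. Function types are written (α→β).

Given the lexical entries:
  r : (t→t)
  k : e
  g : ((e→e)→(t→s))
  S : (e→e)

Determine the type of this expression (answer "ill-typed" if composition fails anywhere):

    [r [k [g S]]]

ill-typed

[g S]: functor g : ((e→e)→(t→s)), argument S : (e→e); result (t→s).
At [k [g S]]: neither e nor (t→s) can take the other as argument; the node is ill-typed.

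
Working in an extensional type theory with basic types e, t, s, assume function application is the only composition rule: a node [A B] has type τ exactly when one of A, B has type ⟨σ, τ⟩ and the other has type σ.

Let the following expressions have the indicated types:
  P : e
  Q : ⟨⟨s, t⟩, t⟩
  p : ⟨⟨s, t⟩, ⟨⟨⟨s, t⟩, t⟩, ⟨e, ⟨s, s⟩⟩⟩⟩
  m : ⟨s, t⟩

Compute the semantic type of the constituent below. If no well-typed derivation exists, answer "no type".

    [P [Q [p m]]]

At [p m], p : ⟨⟨s, t⟩, ⟨⟨⟨s, t⟩, t⟩, ⟨e, ⟨s, s⟩⟩⟩⟩ takes m : ⟨s, t⟩, giving ⟨⟨⟨s, t⟩, t⟩, ⟨e, ⟨s, s⟩⟩⟩.
At [Q [p m]], [p m] : ⟨⟨⟨s, t⟩, t⟩, ⟨e, ⟨s, s⟩⟩⟩ takes Q : ⟨⟨s, t⟩, t⟩, giving ⟨e, ⟨s, s⟩⟩.
At [P [Q [p m]]], [Q [p m]] : ⟨e, ⟨s, s⟩⟩ takes P : e, giving ⟨s, s⟩.

⟨s, s⟩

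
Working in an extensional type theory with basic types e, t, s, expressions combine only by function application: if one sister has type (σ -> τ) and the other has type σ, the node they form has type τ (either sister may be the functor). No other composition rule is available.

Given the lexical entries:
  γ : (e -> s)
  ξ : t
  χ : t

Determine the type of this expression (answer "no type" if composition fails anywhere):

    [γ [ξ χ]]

[ξ χ]: t and t cannot combine by function application — type clash.

no type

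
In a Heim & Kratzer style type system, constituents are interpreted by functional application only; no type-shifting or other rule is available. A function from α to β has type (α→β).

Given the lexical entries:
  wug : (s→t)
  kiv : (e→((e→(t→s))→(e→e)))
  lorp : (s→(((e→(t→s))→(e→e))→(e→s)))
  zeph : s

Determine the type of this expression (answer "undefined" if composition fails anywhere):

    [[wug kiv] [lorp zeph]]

[wug kiv]: (s→t) and (e→((e→(t→s))→(e→e))) cannot combine by function application — type clash.

undefined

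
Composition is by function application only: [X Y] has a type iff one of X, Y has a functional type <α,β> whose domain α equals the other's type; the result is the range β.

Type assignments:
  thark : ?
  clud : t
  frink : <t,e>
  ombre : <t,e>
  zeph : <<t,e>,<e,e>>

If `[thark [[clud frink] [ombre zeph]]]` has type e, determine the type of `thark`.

<e,e>

For [thark [[clud frink] [ombre zeph]]] to have type e with [[clud frink] [ombre zeph]] of type e, thark must be the function: thark : <e,e>.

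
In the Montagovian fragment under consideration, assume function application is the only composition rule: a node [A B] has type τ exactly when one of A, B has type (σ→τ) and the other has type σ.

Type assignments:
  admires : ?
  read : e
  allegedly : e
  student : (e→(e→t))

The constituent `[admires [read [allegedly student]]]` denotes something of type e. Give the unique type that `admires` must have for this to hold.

(t→e)

At [admires [read [allegedly student]]] (required: e): [read [allegedly student]] is t, which is not a function with range e; hence admires is the functor — type (t→e).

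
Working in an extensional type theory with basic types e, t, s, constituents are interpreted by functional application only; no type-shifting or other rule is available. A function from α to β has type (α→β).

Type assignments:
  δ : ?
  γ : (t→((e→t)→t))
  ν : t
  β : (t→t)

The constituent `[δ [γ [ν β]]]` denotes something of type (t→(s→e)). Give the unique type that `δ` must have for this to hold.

(((e→t)→t)→(t→(s→e)))

At [δ [γ [ν β]]] (required: (t→(s→e))): [γ [ν β]] is ((e→t)→t), which is not a function with range (t→(s→e)); hence δ is the functor — type (((e→t)→t)→(t→(s→e))).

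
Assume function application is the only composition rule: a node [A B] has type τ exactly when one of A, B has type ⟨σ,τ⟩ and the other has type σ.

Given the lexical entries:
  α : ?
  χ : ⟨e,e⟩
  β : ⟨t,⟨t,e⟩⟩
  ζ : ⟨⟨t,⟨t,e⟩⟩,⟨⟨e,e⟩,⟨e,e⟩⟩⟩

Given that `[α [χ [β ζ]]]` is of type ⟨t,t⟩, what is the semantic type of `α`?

For [α [χ [β ζ]]] to have type ⟨t,t⟩ with [χ [β ζ]] of type ⟨e,e⟩, α must be the function: α : ⟨⟨e,e⟩,⟨t,t⟩⟩.

⟨⟨e,e⟩,⟨t,t⟩⟩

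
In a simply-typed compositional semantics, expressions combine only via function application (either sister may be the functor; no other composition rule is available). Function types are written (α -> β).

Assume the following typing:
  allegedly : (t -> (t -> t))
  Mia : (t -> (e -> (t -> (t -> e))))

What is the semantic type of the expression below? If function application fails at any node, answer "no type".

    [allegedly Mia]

[allegedly Mia]: (t -> (t -> t)) and (t -> (e -> (t -> (t -> e)))) cannot combine by function application — type clash.

no type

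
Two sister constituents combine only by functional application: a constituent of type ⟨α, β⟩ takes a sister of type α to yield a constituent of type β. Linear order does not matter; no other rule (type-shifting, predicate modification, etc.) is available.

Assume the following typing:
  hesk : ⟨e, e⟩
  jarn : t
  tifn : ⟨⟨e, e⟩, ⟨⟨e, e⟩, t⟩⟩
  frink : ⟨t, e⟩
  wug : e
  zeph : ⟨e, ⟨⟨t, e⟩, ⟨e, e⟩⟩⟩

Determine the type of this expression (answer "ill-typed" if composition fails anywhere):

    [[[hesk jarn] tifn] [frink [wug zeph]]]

[hesk jarn]: ⟨e, e⟩ and t cannot combine by function application — type clash.

ill-typed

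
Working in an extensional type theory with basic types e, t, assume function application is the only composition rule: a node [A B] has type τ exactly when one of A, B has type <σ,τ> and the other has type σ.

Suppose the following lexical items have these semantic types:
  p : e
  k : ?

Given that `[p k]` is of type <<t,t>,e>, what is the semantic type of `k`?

[p k] must have type <<t,t>,e>. The sister p has type e; that is not a function onto <<t,t>,e>, so k must be the functor, of type <e,<<t,t>,e>>.

<e,<<t,t>,e>>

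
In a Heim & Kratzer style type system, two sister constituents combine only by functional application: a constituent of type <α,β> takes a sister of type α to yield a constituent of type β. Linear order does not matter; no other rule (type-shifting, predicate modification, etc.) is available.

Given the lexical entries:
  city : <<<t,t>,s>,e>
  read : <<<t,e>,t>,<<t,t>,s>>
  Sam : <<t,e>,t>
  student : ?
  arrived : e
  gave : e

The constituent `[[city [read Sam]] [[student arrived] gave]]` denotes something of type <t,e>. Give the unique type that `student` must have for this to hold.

[[city [read Sam]] [[student arrived] gave]] is required to be <t,e>. [city [read Sam]] : e cannot yield <t,e> as functor, so [[student arrived] gave] : <e,<t,e>>.
[[student arrived] gave] is required to be <e,<t,e>>. gave : e cannot yield <e,<t,e>> as functor, so [student arrived] : <e,<e,<t,e>>>.
[student arrived] is required to be <e,<e,<t,e>>>. arrived : e cannot yield <e,<e,<t,e>>> as functor, so student : <e,<e,<e,<t,e>>>>.

<e,<e,<e,<t,e>>>>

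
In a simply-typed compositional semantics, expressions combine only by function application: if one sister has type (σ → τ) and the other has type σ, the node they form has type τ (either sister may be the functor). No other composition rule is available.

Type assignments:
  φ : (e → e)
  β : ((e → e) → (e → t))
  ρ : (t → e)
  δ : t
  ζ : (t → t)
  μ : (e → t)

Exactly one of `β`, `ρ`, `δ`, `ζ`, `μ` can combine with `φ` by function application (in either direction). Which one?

β — combines: β : ((e → e) → (e → t)) takes φ : (e → e) as argument, giving (e → t).
ρ : (t → e) — does not combine with φ.
δ : t — does not combine with φ.
ζ : (t → t) — does not combine with φ.
μ : (e → t) — does not combine with φ.

β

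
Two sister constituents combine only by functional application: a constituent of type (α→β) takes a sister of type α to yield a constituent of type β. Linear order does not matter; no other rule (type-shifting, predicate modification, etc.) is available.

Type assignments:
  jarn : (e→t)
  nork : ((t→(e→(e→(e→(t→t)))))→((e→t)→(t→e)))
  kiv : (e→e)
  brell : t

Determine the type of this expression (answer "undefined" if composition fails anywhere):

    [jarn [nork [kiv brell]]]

[kiv brell]: (e→e) with t — neither is a function whose domain matches the other; composition fails here.

undefined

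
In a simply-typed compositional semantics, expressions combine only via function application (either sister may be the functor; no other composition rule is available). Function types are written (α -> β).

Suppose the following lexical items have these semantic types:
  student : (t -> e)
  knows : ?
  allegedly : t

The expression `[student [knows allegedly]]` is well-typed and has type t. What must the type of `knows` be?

At [student [knows allegedly]] (required: t): student is (t -> e), which is not a function with range t; hence [knows allegedly] is the functor — type ((t -> e) -> t).
At [knows allegedly] (required: ((t -> e) -> t)): allegedly is t, which is not a function with range ((t -> e) -> t); hence knows is the functor — type (t -> ((t -> e) -> t)).

(t -> ((t -> e) -> t))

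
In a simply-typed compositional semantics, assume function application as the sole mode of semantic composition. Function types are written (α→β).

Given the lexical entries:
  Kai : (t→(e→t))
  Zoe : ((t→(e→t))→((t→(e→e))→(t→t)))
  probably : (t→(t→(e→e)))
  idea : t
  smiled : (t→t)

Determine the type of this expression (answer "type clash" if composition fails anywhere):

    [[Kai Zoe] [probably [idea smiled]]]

(t→t)

[Kai Zoe]: functor Zoe : ((t→(e→t))→((t→(e→e))→(t→t))), argument Kai : (t→(e→t)); result ((t→(e→e))→(t→t)).
[idea smiled]: functor smiled : (t→t), argument idea : t; result t.
[probably [idea smiled]]: functor probably : (t→(t→(e→e))), argument [idea smiled] : t; result (t→(e→e)).
[[Kai Zoe] [probably [idea smiled]]]: functor [Kai Zoe] : ((t→(e→e))→(t→t)), argument [probably [idea smiled]] : (t→(e→e)); result (t→t).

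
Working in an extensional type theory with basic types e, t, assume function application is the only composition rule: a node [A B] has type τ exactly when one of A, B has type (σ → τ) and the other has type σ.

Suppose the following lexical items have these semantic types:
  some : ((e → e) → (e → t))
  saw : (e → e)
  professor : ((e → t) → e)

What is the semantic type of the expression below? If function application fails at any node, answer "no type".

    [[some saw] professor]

At [some saw], some : ((e → e) → (e → t)) takes saw : (e → e), giving (e → t).
At [[some saw] professor], professor : ((e → t) → e) takes [some saw] : (e → t), giving e.

e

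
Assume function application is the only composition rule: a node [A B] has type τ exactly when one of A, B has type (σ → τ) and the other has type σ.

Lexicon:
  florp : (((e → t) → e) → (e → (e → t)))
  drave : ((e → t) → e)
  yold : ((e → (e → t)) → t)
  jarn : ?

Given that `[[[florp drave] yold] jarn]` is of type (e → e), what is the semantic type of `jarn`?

(t → (e → e))

[[[florp drave] yold] jarn] must have type (e → e). The sister [[florp drave] yold] has type t; that is not a function onto (e → e), so jarn must be the functor, of type (t → (e → e)).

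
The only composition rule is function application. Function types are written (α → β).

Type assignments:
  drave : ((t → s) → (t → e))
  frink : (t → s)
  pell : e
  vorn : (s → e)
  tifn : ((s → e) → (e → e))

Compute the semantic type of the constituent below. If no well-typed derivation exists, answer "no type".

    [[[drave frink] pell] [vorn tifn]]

[drave frink]: drave is ((t → s) → (t → e)), frink is (t → s); result (t → e).
[[drave frink] pell]: (t → e) with e — neither is a function whose domain matches the other; composition fails here.

no type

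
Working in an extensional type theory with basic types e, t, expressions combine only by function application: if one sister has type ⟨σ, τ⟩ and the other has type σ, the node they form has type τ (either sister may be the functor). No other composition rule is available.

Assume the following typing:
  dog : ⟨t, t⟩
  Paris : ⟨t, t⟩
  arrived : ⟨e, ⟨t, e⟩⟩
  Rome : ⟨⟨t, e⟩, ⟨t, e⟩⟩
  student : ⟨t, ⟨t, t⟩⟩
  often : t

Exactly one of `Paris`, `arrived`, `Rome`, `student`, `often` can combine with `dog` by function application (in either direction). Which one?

often

Paris : ⟨t, t⟩ — does not combine with dog.
arrived : ⟨e, ⟨t, e⟩⟩ — does not combine with dog.
Rome : ⟨⟨t, e⟩, ⟨t, e⟩⟩ — does not combine with dog.
student : ⟨t, ⟨t, t⟩⟩ — does not combine with dog.
often — combines: dog : ⟨t, t⟩ takes often : t as argument, giving t.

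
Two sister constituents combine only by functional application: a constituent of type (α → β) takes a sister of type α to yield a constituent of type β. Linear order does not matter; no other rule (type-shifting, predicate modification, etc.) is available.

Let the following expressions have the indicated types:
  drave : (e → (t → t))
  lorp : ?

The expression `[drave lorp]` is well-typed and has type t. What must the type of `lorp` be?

((e → (t → t)) → t)

For [drave lorp] to have type t with drave of type (e → (t → t)), lorp must be the function: lorp : ((e → (t → t)) → t).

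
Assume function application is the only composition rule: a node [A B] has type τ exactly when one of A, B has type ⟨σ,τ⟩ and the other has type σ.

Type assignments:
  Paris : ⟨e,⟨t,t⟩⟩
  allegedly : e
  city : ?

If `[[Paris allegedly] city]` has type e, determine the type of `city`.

⟨⟨t,t⟩,e⟩

At [[Paris allegedly] city] (required: e): [Paris allegedly] is ⟨t,t⟩, which is not a function with range e; hence city is the functor — type ⟨⟨t,t⟩,e⟩.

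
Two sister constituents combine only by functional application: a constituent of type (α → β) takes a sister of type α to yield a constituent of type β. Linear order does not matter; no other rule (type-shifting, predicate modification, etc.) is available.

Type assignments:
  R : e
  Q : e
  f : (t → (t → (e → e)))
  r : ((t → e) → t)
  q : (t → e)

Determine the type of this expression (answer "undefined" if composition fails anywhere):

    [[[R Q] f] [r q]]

undefined

At [R Q]: neither e nor e can take the other as argument; the node is ill-typed.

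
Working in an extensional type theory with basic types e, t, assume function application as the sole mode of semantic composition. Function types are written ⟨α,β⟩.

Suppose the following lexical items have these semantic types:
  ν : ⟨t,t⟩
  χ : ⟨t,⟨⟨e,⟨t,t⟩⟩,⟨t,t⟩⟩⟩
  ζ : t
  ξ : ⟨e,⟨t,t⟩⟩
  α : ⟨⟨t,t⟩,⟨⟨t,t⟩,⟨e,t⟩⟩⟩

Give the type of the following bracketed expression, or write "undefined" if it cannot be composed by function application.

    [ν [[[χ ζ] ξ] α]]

⟨e,t⟩

[χ ζ]: functor χ : ⟨t,⟨⟨e,⟨t,t⟩⟩,⟨t,t⟩⟩⟩, argument ζ : t; result ⟨⟨e,⟨t,t⟩⟩,⟨t,t⟩⟩.
[[χ ζ] ξ]: functor [χ ζ] : ⟨⟨e,⟨t,t⟩⟩,⟨t,t⟩⟩, argument ξ : ⟨e,⟨t,t⟩⟩; result ⟨t,t⟩.
[[[χ ζ] ξ] α]: functor α : ⟨⟨t,t⟩,⟨⟨t,t⟩,⟨e,t⟩⟩⟩, argument [[χ ζ] ξ] : ⟨t,t⟩; result ⟨⟨t,t⟩,⟨e,t⟩⟩.
[ν [[[χ ζ] ξ] α]]: functor [[[χ ζ] ξ] α] : ⟨⟨t,t⟩,⟨e,t⟩⟩, argument ν : ⟨t,t⟩; result ⟨e,t⟩.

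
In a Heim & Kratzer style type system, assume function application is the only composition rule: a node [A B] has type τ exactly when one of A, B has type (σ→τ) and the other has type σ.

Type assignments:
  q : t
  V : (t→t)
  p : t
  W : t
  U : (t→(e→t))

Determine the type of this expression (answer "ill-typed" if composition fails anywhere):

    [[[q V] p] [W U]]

ill-typed

[q V]: V is (t→t), q is t; result t.
At [[q V] p]: neither t nor t can take the other as argument; the node is ill-typed.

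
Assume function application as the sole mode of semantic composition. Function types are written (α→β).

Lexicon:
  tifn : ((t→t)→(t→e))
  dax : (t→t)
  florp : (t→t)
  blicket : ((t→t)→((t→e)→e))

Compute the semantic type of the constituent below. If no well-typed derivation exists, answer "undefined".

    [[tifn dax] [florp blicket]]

[tifn dax] — tifn of type ((t→t)→(t→e)) combines with dax of type (t→t): type (t→e).
[florp blicket] — blicket of type ((t→t)→((t→e)→e)) combines with florp of type (t→t): type ((t→e)→e).
[[tifn dax] [florp blicket]] — [florp blicket] of type ((t→e)→e) combines with [tifn dax] of type (t→e): type e.

e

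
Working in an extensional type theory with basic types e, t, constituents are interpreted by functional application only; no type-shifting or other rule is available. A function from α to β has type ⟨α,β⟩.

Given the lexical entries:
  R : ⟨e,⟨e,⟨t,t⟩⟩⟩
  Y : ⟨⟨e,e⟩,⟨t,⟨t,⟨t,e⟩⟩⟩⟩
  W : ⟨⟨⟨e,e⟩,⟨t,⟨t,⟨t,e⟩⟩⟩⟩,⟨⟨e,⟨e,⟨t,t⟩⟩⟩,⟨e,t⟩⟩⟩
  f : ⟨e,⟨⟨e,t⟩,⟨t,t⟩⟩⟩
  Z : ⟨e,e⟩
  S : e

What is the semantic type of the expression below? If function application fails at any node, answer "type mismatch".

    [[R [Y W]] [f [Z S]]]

⟨t,t⟩

[Y W]: W is ⟨⟨⟨e,e⟩,⟨t,⟨t,⟨t,e⟩⟩⟩⟩,⟨⟨e,⟨e,⟨t,t⟩⟩⟩,⟨e,t⟩⟩⟩, Y is ⟨⟨e,e⟩,⟨t,⟨t,⟨t,e⟩⟩⟩⟩; result ⟨⟨e,⟨e,⟨t,t⟩⟩⟩,⟨e,t⟩⟩.
[R [Y W]]: [Y W] is ⟨⟨e,⟨e,⟨t,t⟩⟩⟩,⟨e,t⟩⟩, R is ⟨e,⟨e,⟨t,t⟩⟩⟩; result ⟨e,t⟩.
[Z S]: Z is ⟨e,e⟩, S is e; result e.
[f [Z S]]: f is ⟨e,⟨⟨e,t⟩,⟨t,t⟩⟩⟩, [Z S] is e; result ⟨⟨e,t⟩,⟨t,t⟩⟩.
[[R [Y W]] [f [Z S]]]: [f [Z S]] is ⟨⟨e,t⟩,⟨t,t⟩⟩, [R [Y W]] is ⟨e,t⟩; result ⟨t,t⟩.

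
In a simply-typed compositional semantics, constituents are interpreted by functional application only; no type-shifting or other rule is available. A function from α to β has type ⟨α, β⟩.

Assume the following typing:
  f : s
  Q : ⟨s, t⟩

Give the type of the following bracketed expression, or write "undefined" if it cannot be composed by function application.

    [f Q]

t

[f Q]: ⟨s, t⟩ applied to s yields t.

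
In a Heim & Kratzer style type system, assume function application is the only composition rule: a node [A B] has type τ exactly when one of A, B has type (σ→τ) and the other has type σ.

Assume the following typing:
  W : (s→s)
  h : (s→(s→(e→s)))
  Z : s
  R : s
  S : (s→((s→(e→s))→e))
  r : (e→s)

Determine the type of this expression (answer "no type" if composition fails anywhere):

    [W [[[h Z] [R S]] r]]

At [h Z], h : (s→(s→(e→s))) takes Z : s, giving (s→(e→s)).
At [R S], S : (s→((s→(e→s))→e)) takes R : s, giving ((s→(e→s))→e).
At [[h Z] [R S]], [R S] : ((s→(e→s))→e) takes [h Z] : (s→(e→s)), giving e.
At [[[h Z] [R S]] r], r : (e→s) takes [[h Z] [R S]] : e, giving s.
At [W [[[h Z] [R S]] r]], W : (s→s) takes [[[h Z] [R S]] r] : s, giving s.

s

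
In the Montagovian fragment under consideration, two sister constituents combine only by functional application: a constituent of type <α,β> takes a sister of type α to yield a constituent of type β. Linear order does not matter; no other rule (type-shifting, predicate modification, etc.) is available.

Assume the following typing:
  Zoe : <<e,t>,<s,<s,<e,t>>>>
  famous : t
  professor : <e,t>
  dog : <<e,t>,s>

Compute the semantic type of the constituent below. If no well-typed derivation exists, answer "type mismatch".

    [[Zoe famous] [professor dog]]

[Zoe famous]: <<e,t>,<s,<s,<e,t>>>> and t cannot combine by function application — type clash.

type mismatch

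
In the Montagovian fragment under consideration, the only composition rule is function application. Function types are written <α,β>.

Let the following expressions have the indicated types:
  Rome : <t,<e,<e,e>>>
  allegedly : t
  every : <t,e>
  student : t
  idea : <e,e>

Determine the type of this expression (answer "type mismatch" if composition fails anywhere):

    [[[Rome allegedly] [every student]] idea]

type mismatch

At [Rome allegedly], Rome : <t,<e,<e,e>>> takes allegedly : t, giving <e,<e,e>>.
At [every student], every : <t,e> takes student : t, giving e.
At [[Rome allegedly] [every student]], [Rome allegedly] : <e,<e,e>> takes [every student] : e, giving <e,e>.
At [[[Rome allegedly] [every student]] idea]: neither <e,e> nor <e,e> can take the other as argument; the node is ill-typed.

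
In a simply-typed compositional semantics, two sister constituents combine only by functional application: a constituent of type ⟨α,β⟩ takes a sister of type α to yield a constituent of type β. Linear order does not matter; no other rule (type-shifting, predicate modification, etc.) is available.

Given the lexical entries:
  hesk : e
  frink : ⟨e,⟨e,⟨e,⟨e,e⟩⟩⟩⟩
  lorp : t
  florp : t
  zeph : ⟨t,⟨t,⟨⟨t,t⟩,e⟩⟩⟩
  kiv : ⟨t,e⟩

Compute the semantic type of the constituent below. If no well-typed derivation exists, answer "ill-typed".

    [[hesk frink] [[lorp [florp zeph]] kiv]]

ill-typed

[hesk frink]: functor frink : ⟨e,⟨e,⟨e,⟨e,e⟩⟩⟩⟩, argument hesk : e; result ⟨e,⟨e,⟨e,e⟩⟩⟩.
[florp zeph]: functor zeph : ⟨t,⟨t,⟨⟨t,t⟩,e⟩⟩⟩, argument florp : t; result ⟨t,⟨⟨t,t⟩,e⟩⟩.
[lorp [florp zeph]]: functor [florp zeph] : ⟨t,⟨⟨t,t⟩,e⟩⟩, argument lorp : t; result ⟨⟨t,t⟩,e⟩.
[[lorp [florp zeph]] kiv]: ⟨⟨t,t⟩,e⟩ and ⟨t,e⟩ cannot combine by function application — type clash.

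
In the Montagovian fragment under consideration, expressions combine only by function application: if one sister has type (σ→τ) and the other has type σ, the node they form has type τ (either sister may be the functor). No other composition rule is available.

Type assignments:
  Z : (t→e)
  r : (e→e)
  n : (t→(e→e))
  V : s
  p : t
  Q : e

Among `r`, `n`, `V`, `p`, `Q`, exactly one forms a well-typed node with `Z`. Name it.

p

r : (e→e) — neither side's domain matches the other.
n : (t→(e→e)) — neither side's domain matches the other.
V : s — neither side's domain matches the other.
p — combines: Z : (t→e) takes p : t as argument, giving e.
Q : e — neither side's domain matches the other.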